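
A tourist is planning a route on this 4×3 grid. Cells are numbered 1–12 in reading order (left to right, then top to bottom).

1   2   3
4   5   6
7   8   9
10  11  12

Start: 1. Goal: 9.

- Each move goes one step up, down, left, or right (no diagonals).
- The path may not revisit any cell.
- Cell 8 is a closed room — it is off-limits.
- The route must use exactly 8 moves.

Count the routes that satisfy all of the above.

1

Need simple routes of exactly 8 moves from 1 to 9 (Manhattan distance 4, so 2 moves are spent on a detour and 2 undoing it).
Enumerating: 1 2 5 4 7 10 11 12 9.
That gives 1 route.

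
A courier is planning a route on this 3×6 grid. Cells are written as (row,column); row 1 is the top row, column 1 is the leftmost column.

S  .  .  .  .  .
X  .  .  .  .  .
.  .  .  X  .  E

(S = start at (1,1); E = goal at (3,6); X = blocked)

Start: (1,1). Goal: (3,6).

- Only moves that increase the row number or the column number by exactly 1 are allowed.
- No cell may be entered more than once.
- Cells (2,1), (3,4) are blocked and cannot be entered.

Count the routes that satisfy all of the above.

A right/down-only route from (1,1) to (3,6) makes exactly 2 down-moves and 5 right-moves in some order.
With no other constraints that would be C(7,2) = 21 routes.
Subtract routes through each blocked cell (inclusion–exclusion for overlaps): − through (2,1): 6 − through (3,4): 10 + through (2,1)&(3,4): 4 → 9.
That gives 9 routes.

9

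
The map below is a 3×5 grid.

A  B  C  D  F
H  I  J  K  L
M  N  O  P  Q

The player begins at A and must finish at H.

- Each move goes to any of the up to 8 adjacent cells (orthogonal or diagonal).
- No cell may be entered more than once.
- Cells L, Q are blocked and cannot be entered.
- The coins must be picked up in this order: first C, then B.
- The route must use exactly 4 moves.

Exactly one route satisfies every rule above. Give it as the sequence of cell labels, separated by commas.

A, I, C, B, H

The waypoints must appear in the order C, B, with no cell reused.
Route from A: down-right to I, up-right to C, left to B, down-left to H — 4 moves in all.
Check: order respected (C at step 2, B at step 3); 4 moves as required.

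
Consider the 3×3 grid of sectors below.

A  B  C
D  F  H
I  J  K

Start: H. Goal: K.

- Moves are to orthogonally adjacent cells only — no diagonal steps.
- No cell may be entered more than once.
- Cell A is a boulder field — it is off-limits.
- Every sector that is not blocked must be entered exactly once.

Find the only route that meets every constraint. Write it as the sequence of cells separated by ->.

H -> C -> B -> F -> D -> I -> J -> K

Need to visit all 8 open cells exactly once, starting at H and ending at K.
Cell I has only two open neighbours (D and J), so the path must pass straight through it: one of those is the cell it's entered from and the other is where it exits.
Route from H: up 1 to C, left 1 to B, down 1 to F, left 1 to D, down 1 to I, right 2 to K — 7 moves in all.
Check: all 8 open cells covered.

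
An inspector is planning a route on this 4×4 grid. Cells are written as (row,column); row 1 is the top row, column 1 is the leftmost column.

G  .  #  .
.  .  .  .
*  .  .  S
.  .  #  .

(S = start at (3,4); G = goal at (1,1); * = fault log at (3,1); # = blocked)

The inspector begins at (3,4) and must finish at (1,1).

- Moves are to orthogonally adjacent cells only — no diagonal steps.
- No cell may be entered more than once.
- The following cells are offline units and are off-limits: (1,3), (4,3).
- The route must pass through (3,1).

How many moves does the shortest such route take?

5

Any route passes through (3,1) somewhere between (3,4) and (1,1). Summing Manhattan distances along the two legs ((3,4) → (3,1) → (1,1)) gives a lower bound of 3 + 2 = 5 moves.
A route of 5 moves achieves this: (3,4) → (3,3) → (3,2) → (3,1) → (2,1) → (1,1).
Since 5 matches the lower bound, it is optimal.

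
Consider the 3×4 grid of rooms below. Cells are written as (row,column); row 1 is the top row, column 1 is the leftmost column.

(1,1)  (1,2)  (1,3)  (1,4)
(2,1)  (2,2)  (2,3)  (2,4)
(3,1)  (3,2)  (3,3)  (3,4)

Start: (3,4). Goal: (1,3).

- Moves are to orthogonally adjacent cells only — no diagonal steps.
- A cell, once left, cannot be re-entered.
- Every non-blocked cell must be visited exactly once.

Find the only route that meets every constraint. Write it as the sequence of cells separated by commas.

(3,4), (3,3), (3,2), (3,1), (2,1), (1,1), (1,2), (2,2), (2,3), (2,4), (1,4), (1,3)

Need to visit all 12 open cells exactly once, starting at (3,4) and ending at (1,3).
Cell (1,1) has only two open neighbours ((2,1) and (1,2)), so the path must pass straight through it: one of those is the cell it's entered from and the other is where it exits.
Route from (3,4): left 3 to (3,1), up 2 to (1,1), right 1 to (1,2), down 1 to (2,2), right 2 to (2,4), up 1 to (1,4), left 1 to (1,3) — 11 moves in all.
Check: all 12 open cells covered.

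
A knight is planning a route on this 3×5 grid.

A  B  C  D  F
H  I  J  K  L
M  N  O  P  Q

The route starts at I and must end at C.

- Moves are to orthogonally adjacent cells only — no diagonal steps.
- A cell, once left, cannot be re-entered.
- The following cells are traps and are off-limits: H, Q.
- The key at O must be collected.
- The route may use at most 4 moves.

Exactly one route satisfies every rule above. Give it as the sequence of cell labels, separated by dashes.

Any route must reach O and still end at C within 4 moves, so the order of the required stops is forced.
Route from I: down 1 to N, right 1 to O, up 2 to C — 4 moves in all.
Check: all required cells visited; 4 ≤ 4 moves.

I - N - O - J - C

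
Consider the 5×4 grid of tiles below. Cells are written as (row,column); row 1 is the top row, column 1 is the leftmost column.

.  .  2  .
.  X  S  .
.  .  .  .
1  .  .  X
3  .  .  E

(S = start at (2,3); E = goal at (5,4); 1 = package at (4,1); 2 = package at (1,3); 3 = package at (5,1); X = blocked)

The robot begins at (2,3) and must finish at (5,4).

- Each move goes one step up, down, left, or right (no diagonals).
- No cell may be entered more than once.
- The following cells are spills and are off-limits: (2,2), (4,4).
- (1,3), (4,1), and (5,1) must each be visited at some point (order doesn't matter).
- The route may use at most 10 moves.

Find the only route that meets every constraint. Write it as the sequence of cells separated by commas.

The budget equals the shortest possible length, so every move has to be on a shortest route through the required cells.
Route from (2,3): up to (1,3), 2× left (reaching (1,1)), 4× down (reaching (5,1)), 3× right (reaching (5,4)) — 10 moves in all.
Check: all required cells visited; 10 ≤ 10 moves.

(2,3), (1,3), (1,2), (1,1), (2,1), (3,1), (4,1), (5,1), (5,2), (5,3), (5,4)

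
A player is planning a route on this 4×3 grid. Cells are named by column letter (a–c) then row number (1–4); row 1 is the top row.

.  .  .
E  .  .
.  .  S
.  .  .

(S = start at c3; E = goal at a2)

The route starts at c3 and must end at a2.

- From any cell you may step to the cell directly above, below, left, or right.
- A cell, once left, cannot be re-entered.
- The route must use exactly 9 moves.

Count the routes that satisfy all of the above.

3

Need simple routes of exactly 9 moves from c3 to a2 (Manhattan distance 3, so 3 moves are spent on a detour and 3 undoing it).
Enumerating: c3 c2 c1 b1 b2 b3 b4 a4 a3 a2 | c3 c4 b4 b3 b2 c2 c1 b1 a1 a2 | c3 c4 b4 a4 a3 b3 b2 b1 a1 a2.
That gives 3 routes.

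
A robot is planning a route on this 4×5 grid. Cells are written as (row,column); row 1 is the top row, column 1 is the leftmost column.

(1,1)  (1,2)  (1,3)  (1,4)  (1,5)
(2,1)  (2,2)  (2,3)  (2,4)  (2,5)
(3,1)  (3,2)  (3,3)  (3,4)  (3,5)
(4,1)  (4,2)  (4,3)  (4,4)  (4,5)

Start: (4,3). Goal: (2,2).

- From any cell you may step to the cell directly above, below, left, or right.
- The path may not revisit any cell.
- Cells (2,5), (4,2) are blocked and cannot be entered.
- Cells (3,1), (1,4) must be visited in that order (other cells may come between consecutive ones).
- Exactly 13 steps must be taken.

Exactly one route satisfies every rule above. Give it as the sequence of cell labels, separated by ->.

The waypoints must appear in the order (3,1), (1,4), with no cell reused.
Route from (4,3): right 1 to (4,4), up 1 to (3,4), left 3 to (3,1), up 2 to (1,1), right 3 to (1,4), down 1 to (2,4), left 2 to (2,2) — 13 moves in all.
Check: order respected ((3,1) at step 5, (1,4) at step 10); 13 moves as required.

(4,3) -> (4,4) -> (3,4) -> (3,3) -> (3,2) -> (3,1) -> (2,1) -> (1,1) -> (1,2) -> (1,3) -> (1,4) -> (2,4) -> (2,3) -> (2,2)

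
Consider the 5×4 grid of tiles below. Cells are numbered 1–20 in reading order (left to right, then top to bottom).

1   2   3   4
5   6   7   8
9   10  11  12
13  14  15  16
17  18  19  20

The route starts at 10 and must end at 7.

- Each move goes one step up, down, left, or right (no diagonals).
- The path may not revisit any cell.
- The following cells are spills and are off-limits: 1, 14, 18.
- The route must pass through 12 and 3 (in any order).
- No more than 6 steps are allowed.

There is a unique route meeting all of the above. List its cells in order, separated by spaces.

10 11 12 8 4 3 7

The 6-move cap with required stops at 12, 3 leaves no slack for detours.
Route from 10: 2× right (reaching 12), 2× up (reaching 4), left to 3, down to 7 — 6 moves in all.
Check: all required cells visited; 6 ≤ 6 moves.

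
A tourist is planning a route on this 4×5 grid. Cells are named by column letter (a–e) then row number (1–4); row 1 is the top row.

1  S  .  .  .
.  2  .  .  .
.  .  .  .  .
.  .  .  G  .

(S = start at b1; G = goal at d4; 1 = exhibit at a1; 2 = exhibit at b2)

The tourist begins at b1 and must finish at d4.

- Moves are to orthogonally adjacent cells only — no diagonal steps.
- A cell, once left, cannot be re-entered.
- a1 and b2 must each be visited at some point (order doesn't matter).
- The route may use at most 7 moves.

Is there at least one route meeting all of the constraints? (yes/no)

One route that works: b1 → a1 → a2 → b2 → b3 → b4 → c4 → d4.

yes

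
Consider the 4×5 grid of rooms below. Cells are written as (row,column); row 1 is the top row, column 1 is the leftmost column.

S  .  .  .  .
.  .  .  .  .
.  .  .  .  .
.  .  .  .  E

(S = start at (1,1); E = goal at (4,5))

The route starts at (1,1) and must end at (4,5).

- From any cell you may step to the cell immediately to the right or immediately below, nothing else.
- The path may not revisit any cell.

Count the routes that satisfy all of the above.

35

A right/down-only route from (1,1) to (4,5) makes exactly 3 down-moves and 4 right-moves in some order.
With no other constraints that would be C(7,3) = 35 routes.
That gives 35 routes.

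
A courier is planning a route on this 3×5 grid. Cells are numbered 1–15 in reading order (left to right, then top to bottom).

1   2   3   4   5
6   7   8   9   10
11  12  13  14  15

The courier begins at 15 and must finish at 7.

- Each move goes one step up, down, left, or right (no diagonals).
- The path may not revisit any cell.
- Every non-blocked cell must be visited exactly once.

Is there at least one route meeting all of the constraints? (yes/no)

One route that works: 15 → 10 → 5 → 4 → 9 → 14 → 13 → 8 → 3 → 2 → 1 → 6 → 11 → 12 → 7.

yes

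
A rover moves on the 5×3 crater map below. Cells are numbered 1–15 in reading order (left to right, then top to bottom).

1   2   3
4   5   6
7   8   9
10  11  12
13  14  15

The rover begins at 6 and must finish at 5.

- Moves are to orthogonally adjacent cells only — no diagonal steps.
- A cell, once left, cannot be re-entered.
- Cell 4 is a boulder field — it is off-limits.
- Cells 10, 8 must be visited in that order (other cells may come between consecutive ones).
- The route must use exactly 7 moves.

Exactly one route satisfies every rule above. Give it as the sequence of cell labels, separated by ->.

The waypoints must appear in the order 10, 8, with no cell reused.
Route from 6: down 2 to 12, left 2 to 10, up 1 to 7, right 1 to 8, up 1 to 5 — 7 moves in all.
Check: order respected (10 at step 4, 8 at step 6); 7 moves as required.

6 -> 9 -> 12 -> 11 -> 10 -> 7 -> 8 -> 5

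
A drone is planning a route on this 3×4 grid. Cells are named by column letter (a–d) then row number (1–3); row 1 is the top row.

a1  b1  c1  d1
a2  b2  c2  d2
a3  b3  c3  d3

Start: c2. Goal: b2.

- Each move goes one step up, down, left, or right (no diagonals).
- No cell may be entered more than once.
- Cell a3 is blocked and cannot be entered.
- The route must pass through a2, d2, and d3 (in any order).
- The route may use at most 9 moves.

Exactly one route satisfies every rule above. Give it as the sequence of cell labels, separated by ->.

Any route must reach a2, d2, and d3 and still end at b2 within 9 moves, so the order of the required stops is forced.
Route from c2: down to c3, right to d3, 2× up (reaching d1), 3× left (reaching a1), down to a2, right to b2 — 9 moves in all.
Check: all required cells visited; 9 ≤ 9 moves.

c2 -> c3 -> d3 -> d2 -> d1 -> c1 -> b1 -> a1 -> a2 -> b2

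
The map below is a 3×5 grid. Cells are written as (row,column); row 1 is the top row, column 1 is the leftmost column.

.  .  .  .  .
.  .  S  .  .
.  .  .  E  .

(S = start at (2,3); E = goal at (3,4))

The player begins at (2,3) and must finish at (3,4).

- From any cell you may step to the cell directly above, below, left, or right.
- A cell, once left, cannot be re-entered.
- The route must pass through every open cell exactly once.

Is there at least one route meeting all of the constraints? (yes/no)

Colour the cells like a checkerboard: each orthogonal step flips colour, so a Hamiltonian route alternates colours. Here there are 8 cells of one colour and 7 of the other, with start on the same colour as the goal — the counts and endpoints can't be arranged into an alternating sequence of length 15, so no Hamiltonian route exists.

no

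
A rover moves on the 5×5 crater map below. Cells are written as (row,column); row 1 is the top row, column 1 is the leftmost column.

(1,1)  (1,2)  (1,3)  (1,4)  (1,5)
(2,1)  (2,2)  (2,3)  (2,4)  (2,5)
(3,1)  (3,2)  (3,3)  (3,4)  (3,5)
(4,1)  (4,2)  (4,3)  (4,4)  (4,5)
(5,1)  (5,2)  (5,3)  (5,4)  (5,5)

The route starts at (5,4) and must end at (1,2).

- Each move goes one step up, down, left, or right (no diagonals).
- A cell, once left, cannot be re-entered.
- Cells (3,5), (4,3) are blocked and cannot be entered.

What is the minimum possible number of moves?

6

The Manhattan distance from (5,4) to (1,2) is |5−1| + |4−2| = 6, so at least 6 moves are needed.
A route of 6 moves achieves this: (5,4) → (4,4) → (3,4) → (2,4) → (1,4) → (1,3) → (1,2).
Since 6 matches the lower bound, it is optimal.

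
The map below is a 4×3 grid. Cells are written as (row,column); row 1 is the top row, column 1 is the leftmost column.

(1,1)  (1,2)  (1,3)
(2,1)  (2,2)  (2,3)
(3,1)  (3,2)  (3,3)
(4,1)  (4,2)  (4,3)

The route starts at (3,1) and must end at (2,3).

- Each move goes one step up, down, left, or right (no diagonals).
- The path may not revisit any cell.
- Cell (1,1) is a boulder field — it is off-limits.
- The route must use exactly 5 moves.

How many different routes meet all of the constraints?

Need simple routes of exactly 5 moves from (3,1) to (2,3) (Manhattan distance 3, so 1 moves are spent on a detour and 1 undoing it).
Enumerating: (3,1) (2,1) (2,2) (1,2) (1,3) (2,3) | (3,1) (2,1) (2,2) (3,2) (3,3) (2,3) | (3,1) (4,1) (4,2) (3,2) (2,2) (2,3) | (3,1) (4,1) (4,2) (3,2) (3,3) (2,3) | (3,1) (4,1) (4,2) (4,3) (3,3) (2,3) | (3,1) (3,2) (2,2) (1,2) (1,3) (2,3) | (3,1) (3,2) (4,2) (4,3) (3,3) (2,3).
That gives 7 routes.

7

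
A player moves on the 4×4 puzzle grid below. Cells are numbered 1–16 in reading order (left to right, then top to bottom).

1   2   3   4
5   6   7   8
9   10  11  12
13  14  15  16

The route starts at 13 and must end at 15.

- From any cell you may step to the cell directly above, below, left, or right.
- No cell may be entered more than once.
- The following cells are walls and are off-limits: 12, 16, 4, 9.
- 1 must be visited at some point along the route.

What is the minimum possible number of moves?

10

Any route passes through 1 somewhere between 13 and 15. Summing Manhattan distances along the two legs (13 → 1 → 15) gives a lower bound of 3 + 5 = 8 moves.
That bound ignores the blocked cells. Measuring each leg by the fewest moves that actually steer around them (13→1: 5; 1→15: 5) raises the lower bound to 10.
A route of 10 moves exists: 13 → 14 → 10 → 6 → 5 → 1 → 2 → 3 → 7 → 11 → 15.
Since 10 matches that lower bound, it is optimal.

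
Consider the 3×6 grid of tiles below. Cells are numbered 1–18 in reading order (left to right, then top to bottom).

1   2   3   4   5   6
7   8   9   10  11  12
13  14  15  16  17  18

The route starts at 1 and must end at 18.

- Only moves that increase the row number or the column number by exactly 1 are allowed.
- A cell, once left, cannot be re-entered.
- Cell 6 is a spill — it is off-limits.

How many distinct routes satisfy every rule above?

A right/down-only route from 1 to 18 makes exactly 2 down-moves and 5 right-moves in some order.
With no other constraints that would be C(7,2) = 21 routes.
Subtract routes through each blocked cell (inclusion–exclusion for overlaps): − through 6: 1 → 20.
That gives 20 routes.

20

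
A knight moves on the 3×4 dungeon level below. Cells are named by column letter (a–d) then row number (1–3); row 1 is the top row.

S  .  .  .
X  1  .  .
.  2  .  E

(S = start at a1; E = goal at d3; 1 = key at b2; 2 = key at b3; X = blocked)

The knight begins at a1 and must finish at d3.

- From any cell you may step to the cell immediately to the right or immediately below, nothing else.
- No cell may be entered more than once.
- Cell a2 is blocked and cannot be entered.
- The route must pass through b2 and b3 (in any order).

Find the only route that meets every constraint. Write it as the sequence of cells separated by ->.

Moves only go right or down, so the column and row indices never decrease.
Route from a1: right to b1, 2× down (reaching b3), 2× right (reaching d3) — 5 moves in all.
Check: all required cells visited.

a1 -> b1 -> b2 -> b3 -> c3 -> d3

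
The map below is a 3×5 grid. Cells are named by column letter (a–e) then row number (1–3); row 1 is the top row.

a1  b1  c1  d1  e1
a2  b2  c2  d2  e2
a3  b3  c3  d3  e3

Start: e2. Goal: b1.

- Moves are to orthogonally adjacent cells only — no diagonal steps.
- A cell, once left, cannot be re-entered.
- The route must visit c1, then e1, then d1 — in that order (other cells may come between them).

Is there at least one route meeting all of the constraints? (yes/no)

Ignoring the required order, 16 revisit-free routes from e2 to b1 pass through all of c1, e1, and d1; the waypoint orders that occur are e1 → d1 → c1 (16) — never c1 → e1 → d1.

no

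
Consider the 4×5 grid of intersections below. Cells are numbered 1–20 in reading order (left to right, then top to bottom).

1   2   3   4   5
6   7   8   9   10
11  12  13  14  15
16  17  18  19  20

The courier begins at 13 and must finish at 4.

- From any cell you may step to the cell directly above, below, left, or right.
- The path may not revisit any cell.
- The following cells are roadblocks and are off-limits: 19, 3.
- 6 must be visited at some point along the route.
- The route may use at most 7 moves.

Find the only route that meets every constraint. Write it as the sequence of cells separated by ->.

Any route must reach 6 and still end at 4 within 7 moves, so the order of the required stops is forced.
Route from 13: left 2 to 11, up 1 to 6, right 3 to 9, up 1 to 4 — 7 moves in all.
Check: all required cells visited; 7 ≤ 7 moves.

13 -> 12 -> 11 -> 6 -> 7 -> 8 -> 9 -> 4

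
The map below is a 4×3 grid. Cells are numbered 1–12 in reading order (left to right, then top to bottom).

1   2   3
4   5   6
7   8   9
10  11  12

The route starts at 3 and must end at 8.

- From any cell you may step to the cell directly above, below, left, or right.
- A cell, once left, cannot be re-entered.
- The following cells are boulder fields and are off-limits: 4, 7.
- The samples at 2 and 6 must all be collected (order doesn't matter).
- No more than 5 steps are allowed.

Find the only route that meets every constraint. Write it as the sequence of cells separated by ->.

Any route must reach 2 and 6 and still end at 8 within 5 moves, so the order of the required stops is forced.
Route from 3: left 1 to 2, down 1 to 5, right 1 to 6, down 1 to 9, left 1 to 8 — 5 moves in all.
Check: all required cells visited; 5 ≤ 5 moves.

3 -> 2 -> 5 -> 6 -> 9 -> 8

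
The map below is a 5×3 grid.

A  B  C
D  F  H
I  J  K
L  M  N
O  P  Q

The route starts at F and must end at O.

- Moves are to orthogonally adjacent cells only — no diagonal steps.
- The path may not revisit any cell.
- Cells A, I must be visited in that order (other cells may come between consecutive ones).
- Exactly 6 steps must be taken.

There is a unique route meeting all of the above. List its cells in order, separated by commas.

F, B, A, D, I, L, O

The waypoints must appear in the order A, I, with no cell reused.
Route from F: up 1 to B, left 1 to A, down 4 to O — 6 moves in all.
Check: order respected (A at step 2, I at step 4); 6 moves as required.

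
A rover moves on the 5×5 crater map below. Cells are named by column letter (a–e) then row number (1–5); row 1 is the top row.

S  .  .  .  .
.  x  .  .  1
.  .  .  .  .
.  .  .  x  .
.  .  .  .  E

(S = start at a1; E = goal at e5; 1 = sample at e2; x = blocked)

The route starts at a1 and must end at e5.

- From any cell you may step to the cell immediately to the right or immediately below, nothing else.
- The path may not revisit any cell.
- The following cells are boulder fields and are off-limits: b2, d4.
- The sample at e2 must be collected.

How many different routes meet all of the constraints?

A right/down-only route from a1 to e5 makes exactly 4 down-moves and 4 right-moves in some order.
With no other constraints that would be C(8,4) = 70 routes.
Split at e2 and multiply the segment counts (each segment already excludes blocked cells): a1→e2: 3; e2→e5: 1; product = 3.
That gives 3 routes.

3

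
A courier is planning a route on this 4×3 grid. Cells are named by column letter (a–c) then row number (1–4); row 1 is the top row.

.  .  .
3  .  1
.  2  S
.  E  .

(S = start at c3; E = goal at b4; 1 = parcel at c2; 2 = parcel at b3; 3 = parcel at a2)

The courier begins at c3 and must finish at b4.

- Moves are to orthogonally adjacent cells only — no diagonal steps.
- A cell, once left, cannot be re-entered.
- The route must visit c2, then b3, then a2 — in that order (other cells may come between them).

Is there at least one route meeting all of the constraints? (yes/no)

no

Ignoring the required order, 7 revisit-free routes from c3 to b4 pass through all of c2, b3, and a2; the waypoint orders that occur are c2 → a2 → b3 (6); b3 → c2 → a2 (1) — never c2 → b3 → a2.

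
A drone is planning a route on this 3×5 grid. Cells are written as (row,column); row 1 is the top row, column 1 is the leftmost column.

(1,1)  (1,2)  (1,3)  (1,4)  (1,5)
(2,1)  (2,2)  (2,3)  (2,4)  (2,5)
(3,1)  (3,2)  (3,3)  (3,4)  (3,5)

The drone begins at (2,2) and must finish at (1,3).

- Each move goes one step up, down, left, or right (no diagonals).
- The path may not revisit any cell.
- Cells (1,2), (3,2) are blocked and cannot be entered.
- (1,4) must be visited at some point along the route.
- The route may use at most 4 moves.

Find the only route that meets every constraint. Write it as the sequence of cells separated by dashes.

(2,2) - (2,3) - (2,4) - (1,4) - (1,3)

Any route must reach (1,4) and still end at (1,3) within 4 moves, so the order of the required stops is forced.
Route from (2,2): 2× right (reaching (2,4)), up to (1,4), left to (1,3) — 4 moves in all.
Check: all required cells visited; 4 ≤ 4 moves.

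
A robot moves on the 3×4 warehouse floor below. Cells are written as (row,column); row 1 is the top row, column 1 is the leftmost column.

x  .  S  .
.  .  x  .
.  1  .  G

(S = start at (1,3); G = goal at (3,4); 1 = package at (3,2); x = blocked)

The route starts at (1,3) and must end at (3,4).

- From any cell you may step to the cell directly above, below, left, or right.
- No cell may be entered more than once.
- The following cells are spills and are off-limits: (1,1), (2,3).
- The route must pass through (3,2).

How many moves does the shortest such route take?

Any route passes through (3,2) somewhere between (1,3) and (3,4). Summing Manhattan distances along the two legs ((1,3) → (3,2) → (3,4)) gives a lower bound of 3 + 2 = 5 moves.
A route of 5 moves achieves this: (1,3) → (1,2) → (2,2) → (3,2) → (3,3) → (3,4).
Since 5 matches the lower bound, it is optimal.

5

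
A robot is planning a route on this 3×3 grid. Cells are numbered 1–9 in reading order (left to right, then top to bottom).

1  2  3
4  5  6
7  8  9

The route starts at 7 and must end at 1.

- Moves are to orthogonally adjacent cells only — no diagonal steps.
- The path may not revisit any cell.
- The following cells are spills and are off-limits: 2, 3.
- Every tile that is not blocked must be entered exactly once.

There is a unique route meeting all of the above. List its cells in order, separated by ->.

7 -> 8 -> 9 -> 6 -> 5 -> 4 -> 1

Need to visit all 7 open cells exactly once, starting at 7 and ending at 1.
Cell 9 has only two open neighbours (6 and 8), so the path must pass straight through it: one of those is the cell it's entered from and the other is where it exits.
Route from 7: right 2 to 9, up 1 to 6, left 2 to 4, up 1 to 1 — 6 moves in all.
Check: all 7 open cells covered.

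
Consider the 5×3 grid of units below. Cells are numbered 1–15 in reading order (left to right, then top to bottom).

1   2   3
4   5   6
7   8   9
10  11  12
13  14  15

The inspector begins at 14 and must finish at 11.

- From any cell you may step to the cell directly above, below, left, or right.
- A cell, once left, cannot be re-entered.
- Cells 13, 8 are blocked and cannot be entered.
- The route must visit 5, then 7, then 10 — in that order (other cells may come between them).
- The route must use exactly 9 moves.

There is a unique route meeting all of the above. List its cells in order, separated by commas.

The waypoints must appear in the order 5, 7, 10, with no cell reused.
Route from 14: right to 15, 3× up (reaching 6), 2× left (reaching 4), 2× down (reaching 10), right to 11 — 9 moves in all.
Check: order respected (5 at step 5, 7 at step 7, 10 at step 8); 9 moves as required.

14, 15, 12, 9, 6, 5, 4, 7, 10, 11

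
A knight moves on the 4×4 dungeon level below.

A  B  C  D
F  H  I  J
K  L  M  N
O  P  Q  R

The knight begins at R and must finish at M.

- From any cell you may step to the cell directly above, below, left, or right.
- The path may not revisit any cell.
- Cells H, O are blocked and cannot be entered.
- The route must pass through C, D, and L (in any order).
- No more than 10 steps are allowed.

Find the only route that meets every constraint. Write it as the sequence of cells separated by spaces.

R N J D C B A F K L M

The 10-move cap with required stops at C, D, L leaves no slack for detours.
Route from R: up 3 to D, left 3 to A, down 2 to K, right 2 to M — 10 moves in all.
Check: all required cells visited; 10 ≤ 10 moves.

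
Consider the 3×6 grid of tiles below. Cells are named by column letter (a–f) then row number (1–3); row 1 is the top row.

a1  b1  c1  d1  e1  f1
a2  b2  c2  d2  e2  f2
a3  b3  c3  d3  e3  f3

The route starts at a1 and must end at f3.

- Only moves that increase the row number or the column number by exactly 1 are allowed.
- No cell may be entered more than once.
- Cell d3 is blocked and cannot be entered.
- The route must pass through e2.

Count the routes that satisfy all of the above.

A right/down-only route from a1 to f3 makes exactly 2 down-moves and 5 right-moves in some order.
With no other constraints that would be C(7,2) = 21 routes.
Split at e2 and multiply the segment counts (each segment already excludes blocked cells): a1→e2: 5; e2→f3: 2; product = 10.
That gives 10 routes.

10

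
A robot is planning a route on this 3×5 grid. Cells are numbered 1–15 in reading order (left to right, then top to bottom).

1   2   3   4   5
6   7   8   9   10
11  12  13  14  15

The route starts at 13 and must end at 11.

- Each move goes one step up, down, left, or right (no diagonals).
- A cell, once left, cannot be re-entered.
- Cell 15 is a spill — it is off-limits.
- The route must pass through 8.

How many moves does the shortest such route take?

Any route passes through 8 somewhere between 13 and 11. Summing Manhattan distances along the two legs (13 → 8 → 11) gives a lower bound of 1 + 3 = 4 moves.
A route of 4 moves achieves this: 13 → 8 → 7 → 12 → 11.
Since 4 matches the lower bound, it is optimal.

4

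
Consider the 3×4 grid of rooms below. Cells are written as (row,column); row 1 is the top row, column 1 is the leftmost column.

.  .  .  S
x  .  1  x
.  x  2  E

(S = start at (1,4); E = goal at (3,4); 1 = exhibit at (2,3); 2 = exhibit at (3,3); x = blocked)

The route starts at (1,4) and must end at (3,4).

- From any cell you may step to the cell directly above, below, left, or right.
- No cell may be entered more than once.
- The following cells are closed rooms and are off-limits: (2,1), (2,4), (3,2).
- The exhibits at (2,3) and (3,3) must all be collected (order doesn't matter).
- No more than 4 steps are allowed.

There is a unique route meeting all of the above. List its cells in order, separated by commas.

(1,4), (1,3), (2,3), (3,3), (3,4)

The 4-move cap with required stops at (2,3), (3,3) leaves no slack for detours.
Route from (1,4): left 1 to (1,3), down 2 to (3,3), right 1 to (3,4) — 4 moves in all.
Check: all required cells visited; 4 ≤ 4 moves.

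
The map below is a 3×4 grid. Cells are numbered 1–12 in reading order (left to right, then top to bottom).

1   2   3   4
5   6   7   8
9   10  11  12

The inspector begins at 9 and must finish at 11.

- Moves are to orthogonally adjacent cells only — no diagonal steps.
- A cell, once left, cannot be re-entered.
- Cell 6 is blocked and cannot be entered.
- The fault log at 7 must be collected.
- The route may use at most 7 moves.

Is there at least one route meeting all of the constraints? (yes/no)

One route that works: 9 → 5 → 1 → 2 → 3 → 7 → 11.

yes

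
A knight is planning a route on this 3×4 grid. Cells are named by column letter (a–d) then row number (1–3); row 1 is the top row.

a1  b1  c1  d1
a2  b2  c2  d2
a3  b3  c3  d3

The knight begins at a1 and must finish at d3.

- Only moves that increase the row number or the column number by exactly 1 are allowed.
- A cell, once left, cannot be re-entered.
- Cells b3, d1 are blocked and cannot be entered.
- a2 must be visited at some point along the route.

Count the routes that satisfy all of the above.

A right/down-only route from a1 to d3 makes exactly 2 down-moves and 3 right-moves in some order.
With no other constraints that would be C(5,2) = 10 routes.
Split at a2 and multiply the segment counts (each segment already excludes blocked cells): a1→a2: 1; a2→d3: 2; product = 2.
That gives 2 routes.

2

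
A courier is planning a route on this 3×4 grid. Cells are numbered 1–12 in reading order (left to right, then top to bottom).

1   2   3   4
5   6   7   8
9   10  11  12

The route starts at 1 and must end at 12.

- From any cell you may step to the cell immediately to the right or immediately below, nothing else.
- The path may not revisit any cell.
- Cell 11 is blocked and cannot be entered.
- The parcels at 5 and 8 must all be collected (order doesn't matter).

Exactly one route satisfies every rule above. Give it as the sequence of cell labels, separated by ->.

1 -> 5 -> 6 -> 7 -> 8 -> 12

Moves only go right or down, so the column and row indices never decrease.
Route from 1: down to 5, 3× right (reaching 8), down to 12 — 5 moves in all.
Check: all required cells visited.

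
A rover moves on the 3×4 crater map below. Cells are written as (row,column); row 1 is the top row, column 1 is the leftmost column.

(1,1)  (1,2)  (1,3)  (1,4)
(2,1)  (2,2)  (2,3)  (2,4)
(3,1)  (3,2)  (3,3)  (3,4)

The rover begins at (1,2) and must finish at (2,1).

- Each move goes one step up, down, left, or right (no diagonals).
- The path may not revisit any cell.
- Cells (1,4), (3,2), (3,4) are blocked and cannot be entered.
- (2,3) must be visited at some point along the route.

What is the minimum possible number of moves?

4

Any route passes through (2,3) somewhere between (1,2) and (2,1). Summing Manhattan distances along the two legs ((1,2) → (2,3) → (2,1)) gives a lower bound of 2 + 2 = 4 moves.
A route of 4 moves achieves this: (1,2) → (1,3) → (2,3) → (2,2) → (2,1).
Since 4 matches the lower bound, it is optimal.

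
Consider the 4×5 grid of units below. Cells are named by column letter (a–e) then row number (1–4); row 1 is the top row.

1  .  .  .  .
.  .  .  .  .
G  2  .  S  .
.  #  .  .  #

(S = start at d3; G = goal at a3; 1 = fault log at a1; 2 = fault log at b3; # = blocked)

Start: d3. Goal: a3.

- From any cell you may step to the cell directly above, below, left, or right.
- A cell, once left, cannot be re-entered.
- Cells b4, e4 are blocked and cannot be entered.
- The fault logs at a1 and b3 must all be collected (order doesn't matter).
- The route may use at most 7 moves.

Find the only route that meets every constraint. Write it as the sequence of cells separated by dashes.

d3 - c3 - b3 - b2 - b1 - a1 - a2 - a3

Any route must reach a1 and b3 and still end at a3 within 7 moves, so the order of the required stops is forced.
Route from d3: left 2 to b3, up 2 to b1, left 1 to a1, down 2 to a3 — 7 moves in all.
Check: all required cells visited; 7 ≤ 7 moves.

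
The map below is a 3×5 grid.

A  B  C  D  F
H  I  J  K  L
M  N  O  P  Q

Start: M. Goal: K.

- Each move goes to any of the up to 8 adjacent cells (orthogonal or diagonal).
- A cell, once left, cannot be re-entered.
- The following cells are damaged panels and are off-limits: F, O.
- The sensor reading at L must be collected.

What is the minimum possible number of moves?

5

Any route passes through L somewhere between M and K. Summing Chebyshev distances along the two legs (M → L → K) gives a lower bound of 4 + 1 = 5 moves.
A route of 5 moves achieves this: M → I → C → D → L → K.
Since 5 matches the lower bound, it is optimal.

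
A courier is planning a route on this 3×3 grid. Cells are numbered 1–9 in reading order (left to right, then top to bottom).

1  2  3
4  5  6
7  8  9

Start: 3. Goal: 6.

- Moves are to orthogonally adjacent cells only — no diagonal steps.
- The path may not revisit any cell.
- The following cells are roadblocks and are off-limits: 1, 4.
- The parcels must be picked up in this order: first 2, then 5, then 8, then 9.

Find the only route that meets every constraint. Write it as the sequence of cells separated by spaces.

The waypoints must appear in the order 2, 5, 8, 9, with no cell reused.
Route from 3: left 1 to 2, down 2 to 8, right 1 to 9, up 1 to 6 — 5 moves in all.
Check: order respected (2 at step 1, 5 at step 2, 8 at step 3, 9 at step 4).

3 2 5 8 9 6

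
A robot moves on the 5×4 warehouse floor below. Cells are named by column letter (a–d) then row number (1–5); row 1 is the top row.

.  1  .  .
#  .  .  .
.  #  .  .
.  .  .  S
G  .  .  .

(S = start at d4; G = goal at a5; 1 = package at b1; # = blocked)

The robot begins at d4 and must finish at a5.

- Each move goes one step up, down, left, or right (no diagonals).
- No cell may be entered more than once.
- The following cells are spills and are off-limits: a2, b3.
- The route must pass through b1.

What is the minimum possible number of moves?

Any route passes through b1 somewhere between d4 and a5. Summing Manhattan distances along the two legs (d4 → b1 → a5) gives a lower bound of 5 + 5 = 10 moves.
That bound ignores the blocked cells. Measuring each leg by the fewest moves that actually steer around them (d4→b1: 5; b1→a5: 7) raises the lower bound to 12.
A route of 12 moves exists: d4 → d3 → d2 → d1 → c1 → b1 → b2 → c2 → c3 → c4 → c5 → b5 → a5.
Since 12 matches that lower bound, it is optimal.

12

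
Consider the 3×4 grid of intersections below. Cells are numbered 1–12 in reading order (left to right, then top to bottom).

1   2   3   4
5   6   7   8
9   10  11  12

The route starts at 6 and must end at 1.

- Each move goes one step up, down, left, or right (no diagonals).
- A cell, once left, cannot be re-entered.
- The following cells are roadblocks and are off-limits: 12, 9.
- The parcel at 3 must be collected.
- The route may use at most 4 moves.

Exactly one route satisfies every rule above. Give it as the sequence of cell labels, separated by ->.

The budget equals the shortest possible length, so every move has to be on a shortest route through the required cells.
Route from 6: right to 7, up to 3, 2× left (reaching 1) — 4 moves in all.
Check: all required cells visited; 4 ≤ 4 moves.

6 -> 7 -> 3 -> 2 -> 1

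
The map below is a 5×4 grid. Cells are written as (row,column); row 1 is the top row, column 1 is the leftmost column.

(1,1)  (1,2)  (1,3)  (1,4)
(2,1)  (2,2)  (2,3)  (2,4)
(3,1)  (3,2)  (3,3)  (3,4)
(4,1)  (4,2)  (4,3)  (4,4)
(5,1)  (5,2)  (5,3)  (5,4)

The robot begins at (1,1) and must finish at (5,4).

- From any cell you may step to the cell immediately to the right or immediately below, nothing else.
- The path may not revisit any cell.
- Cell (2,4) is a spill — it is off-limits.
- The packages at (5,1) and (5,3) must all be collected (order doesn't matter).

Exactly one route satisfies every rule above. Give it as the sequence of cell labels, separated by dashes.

(1,1) - (2,1) - (3,1) - (4,1) - (5,1) - (5,2) - (5,3) - (5,4)

Moves only go right or down, so the column and row indices never decrease.
Route from (1,1): down 4 to (5,1), right 3 to (5,4) — 7 moves in all.
Check: all required cells visited.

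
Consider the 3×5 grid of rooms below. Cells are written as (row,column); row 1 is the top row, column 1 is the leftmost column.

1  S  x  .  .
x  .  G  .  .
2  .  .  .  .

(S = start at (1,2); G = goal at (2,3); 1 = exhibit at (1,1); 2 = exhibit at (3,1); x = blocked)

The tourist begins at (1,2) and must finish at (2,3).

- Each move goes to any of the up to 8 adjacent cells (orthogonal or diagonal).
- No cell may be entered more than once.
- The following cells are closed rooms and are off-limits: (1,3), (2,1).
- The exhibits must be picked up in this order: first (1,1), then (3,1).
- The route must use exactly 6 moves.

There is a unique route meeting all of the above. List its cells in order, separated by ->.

(1,2) -> (1,1) -> (2,2) -> (3,1) -> (3,2) -> (3,3) -> (2,3)

The waypoints must appear in the order (1,1), (3,1), with no cell reused.
Route from (1,2): left to (1,1), down-right to (2,2), down-left to (3,1), 2× right (reaching (3,3)), up to (2,3) — 6 moves in all.
Check: order respected (1 at step 1, 2 at step 3); 6 moves as required.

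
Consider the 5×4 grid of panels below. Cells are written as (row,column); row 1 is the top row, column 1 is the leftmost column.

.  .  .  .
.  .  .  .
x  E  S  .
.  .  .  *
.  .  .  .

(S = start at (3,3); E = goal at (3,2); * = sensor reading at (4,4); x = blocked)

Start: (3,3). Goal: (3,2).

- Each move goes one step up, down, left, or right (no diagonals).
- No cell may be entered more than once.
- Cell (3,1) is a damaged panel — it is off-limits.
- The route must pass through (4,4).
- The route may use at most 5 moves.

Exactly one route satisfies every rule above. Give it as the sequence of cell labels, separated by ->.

The 5-move cap with required stops at (4,4) leaves no slack for detours.
Route from (3,3): right 1 to (3,4), down 1 to (4,4), left 2 to (4,2), up 1 to (3,2) — 5 moves in all.
Check: all required cells visited; 5 ≤ 5 moves.

(3,3) -> (3,4) -> (4,4) -> (4,3) -> (4,2) -> (3,2)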